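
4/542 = 2/271 =0.01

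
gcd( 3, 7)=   1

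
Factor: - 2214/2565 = - 82/95= - 2^1 *5^( - 1 )*19^( - 1 )*41^1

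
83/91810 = 83/91810 = 0.00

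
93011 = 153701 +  - 60690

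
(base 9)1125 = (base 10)833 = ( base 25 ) 188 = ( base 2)1101000001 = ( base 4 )31001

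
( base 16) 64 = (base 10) 100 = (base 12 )84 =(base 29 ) 3D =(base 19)55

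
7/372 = 7/372 = 0.02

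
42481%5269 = 329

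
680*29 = 19720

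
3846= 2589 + 1257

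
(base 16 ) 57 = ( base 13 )69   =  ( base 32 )2n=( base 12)73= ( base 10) 87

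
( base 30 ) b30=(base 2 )10011100000110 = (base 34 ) 8LS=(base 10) 9990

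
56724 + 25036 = 81760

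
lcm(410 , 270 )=11070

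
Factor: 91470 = 2^1*3^1*5^1*3049^1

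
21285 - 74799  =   - 53514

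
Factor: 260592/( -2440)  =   - 534/5  =  -2^1*3^1*5^( -1 )*89^1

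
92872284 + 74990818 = 167863102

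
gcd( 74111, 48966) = 1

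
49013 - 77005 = - 27992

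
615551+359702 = 975253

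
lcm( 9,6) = 18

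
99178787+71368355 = 170547142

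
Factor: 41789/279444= 2^(-2 )*3^( - 1 ) *73^( - 1 )*131^1 = 131/876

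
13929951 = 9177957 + 4751994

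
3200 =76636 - 73436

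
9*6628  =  59652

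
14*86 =1204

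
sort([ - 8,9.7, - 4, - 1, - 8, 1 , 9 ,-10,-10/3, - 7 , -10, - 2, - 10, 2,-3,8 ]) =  [-10, - 10,-10, - 8, - 8 ,- 7,  -  4,  -  10/3, - 3, - 2, - 1, 1,2,  8,9, 9.7] 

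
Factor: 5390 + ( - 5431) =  -41^1 = -41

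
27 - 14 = 13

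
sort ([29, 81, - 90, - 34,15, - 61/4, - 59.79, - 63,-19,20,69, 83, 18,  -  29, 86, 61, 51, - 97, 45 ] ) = [ - 97,-90, - 63, - 59.79, - 34, -29, - 19, - 61/4, 15,18, 20,29  ,  45 , 51,61,69,81,  83,86] 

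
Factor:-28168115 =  - 5^1*5633623^1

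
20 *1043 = 20860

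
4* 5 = 20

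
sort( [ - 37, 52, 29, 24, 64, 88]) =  [ - 37, 24, 29, 52, 64,88]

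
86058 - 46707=39351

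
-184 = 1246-1430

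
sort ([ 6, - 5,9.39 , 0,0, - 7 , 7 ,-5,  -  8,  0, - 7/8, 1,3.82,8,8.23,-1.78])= [ - 8, - 7,-5, - 5, - 1.78, - 7/8,0,0,0,1,3.82, 6,7 , 8,  8.23,9.39] 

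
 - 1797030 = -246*7305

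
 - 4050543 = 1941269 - 5991812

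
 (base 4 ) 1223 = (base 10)107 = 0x6b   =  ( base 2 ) 1101011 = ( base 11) 98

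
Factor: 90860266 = 2^1*7^1*83^1*78193^1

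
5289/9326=5289/9326= 0.57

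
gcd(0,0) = 0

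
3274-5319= - 2045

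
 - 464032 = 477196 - 941228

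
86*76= 6536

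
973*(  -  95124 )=- 92555652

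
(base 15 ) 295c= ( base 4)2022132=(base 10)8862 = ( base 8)21236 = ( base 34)7MM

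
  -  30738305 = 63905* (  -  481 )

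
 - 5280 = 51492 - 56772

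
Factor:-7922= -2^1 * 17^1*233^1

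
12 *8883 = 106596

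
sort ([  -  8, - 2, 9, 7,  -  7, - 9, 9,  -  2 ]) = [  -  9, - 8,-7 , - 2, - 2,7, 9,9 ]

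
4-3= 1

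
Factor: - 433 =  - 433^1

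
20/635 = 4/127 = 0.03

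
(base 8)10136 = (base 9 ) 5665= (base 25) 6hf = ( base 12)2512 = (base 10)4190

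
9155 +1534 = 10689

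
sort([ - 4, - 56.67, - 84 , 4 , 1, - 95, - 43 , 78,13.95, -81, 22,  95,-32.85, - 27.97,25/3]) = [ - 95, - 84, - 81, - 56.67, - 43, - 32.85,-27.97, -4 , 1,4, 25/3,  13.95,  22,78,95]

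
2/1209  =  2/1209 =0.00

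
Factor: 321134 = 2^1*11^2*1327^1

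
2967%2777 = 190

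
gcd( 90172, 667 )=1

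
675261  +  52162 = 727423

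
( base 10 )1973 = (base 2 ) 11110110101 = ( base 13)B8A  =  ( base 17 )6e1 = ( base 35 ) 1LD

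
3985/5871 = 3985/5871 = 0.68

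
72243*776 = 56060568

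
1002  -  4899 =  - 3897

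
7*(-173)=-1211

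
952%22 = 6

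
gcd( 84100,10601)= 1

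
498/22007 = 498/22007 = 0.02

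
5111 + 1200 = 6311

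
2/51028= 1/25514=0.00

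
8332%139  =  131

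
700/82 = 350/41 = 8.54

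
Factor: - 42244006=  -  2^1 * 7^1*71^1*42499^1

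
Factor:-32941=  - 32941^1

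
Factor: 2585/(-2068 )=- 2^(  -  2 )*5^1 = -  5/4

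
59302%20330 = 18642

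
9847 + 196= 10043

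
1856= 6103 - 4247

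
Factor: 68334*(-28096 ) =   -  2^7*3^1*7^1 * 439^1*1627^1 = - 1919912064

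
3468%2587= 881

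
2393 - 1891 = 502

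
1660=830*2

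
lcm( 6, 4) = 12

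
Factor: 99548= 2^2 * 41^1  *607^1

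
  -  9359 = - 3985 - 5374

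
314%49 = 20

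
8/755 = 8/755=0.01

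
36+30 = 66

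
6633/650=10 + 133/650 = 10.20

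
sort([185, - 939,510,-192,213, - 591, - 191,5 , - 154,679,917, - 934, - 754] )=[ -939, -934,-754, - 591,-192 ,-191 , - 154,  5,185,213,510,679, 917]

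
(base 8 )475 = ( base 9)382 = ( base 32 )9t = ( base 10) 317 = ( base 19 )GD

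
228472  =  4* 57118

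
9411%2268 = 339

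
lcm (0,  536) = 0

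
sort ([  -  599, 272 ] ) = [ - 599,272] 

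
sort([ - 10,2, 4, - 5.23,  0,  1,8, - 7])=[- 10,-7, - 5.23,0 , 1,2,4,8]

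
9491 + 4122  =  13613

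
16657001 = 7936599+8720402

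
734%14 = 6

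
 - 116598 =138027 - 254625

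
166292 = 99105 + 67187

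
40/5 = 8 = 8.00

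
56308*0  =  0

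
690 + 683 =1373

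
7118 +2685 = 9803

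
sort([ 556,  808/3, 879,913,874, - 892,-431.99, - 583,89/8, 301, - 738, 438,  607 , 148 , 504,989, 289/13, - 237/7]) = [ -892, - 738, - 583, - 431.99, - 237/7, 89/8 , 289/13, 148,  808/3, 301,  438,  504, 556, 607,874, 879 , 913,989]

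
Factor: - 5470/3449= -2^1*5^1*547^1*3449^( - 1)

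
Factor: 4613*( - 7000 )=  - 2^3*5^3*7^2 *659^1 = - 32291000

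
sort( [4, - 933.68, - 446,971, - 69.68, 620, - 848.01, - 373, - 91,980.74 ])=[ - 933.68, - 848.01,-446,-373, - 91,  -  69.68, 4, 620,971, 980.74]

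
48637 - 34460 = 14177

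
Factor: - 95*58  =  -5510 = -2^1*5^1*19^1*29^1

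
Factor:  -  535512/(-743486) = 2^2 * 3^1 * 53^1 * 883^(-1)= 636/883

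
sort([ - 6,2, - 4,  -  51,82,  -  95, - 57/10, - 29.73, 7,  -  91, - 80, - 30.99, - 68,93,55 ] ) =[ - 95, - 91, - 80, - 68, - 51, - 30.99,-29.73, - 6, - 57/10, - 4, 2,7, 55, 82,93] 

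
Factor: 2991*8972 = 26835252=2^2 * 3^1*997^1*2243^1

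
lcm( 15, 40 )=120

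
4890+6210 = 11100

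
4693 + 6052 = 10745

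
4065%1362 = 1341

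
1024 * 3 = 3072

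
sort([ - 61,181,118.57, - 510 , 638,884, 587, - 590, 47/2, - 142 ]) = [-590, - 510, - 142, - 61,47/2,118.57,181,587 , 638, 884 ] 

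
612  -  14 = 598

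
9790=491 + 9299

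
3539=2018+1521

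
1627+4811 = 6438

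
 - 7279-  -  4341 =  - 2938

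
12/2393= 12/2393 = 0.01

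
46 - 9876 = -9830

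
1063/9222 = 1063/9222 = 0.12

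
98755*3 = 296265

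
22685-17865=4820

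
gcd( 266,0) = 266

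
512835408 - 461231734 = 51603674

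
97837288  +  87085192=184922480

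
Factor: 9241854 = 2^1 *3^1*1540309^1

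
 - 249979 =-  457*547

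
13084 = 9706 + 3378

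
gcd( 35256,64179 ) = 3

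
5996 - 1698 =4298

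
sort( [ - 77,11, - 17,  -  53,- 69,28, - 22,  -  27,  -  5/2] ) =[ - 77,  -  69, - 53,-27, -22, - 17, - 5/2,11, 28]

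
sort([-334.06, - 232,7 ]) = [-334.06, - 232,  7 ]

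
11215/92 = 121+83/92= 121.90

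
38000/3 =38000/3 = 12666.67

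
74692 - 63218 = 11474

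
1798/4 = 899/2 = 449.50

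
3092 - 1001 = 2091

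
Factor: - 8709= - 3^1*2903^1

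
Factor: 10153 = 11^1*13^1*71^1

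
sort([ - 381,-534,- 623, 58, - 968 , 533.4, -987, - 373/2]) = [  -  987, - 968,-623,  -  534, - 381, - 373/2,58, 533.4]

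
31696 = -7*( - 4528 ) 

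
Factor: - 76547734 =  - 2^1*163^1 *234809^1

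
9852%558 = 366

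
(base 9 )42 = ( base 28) 1A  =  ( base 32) 16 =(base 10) 38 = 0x26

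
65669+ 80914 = 146583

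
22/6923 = 22/6923 = 0.00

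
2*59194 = 118388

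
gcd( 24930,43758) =18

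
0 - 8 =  - 8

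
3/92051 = 3/92051 = 0.00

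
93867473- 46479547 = 47387926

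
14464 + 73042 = 87506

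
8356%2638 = 442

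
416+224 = 640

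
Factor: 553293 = 3^2*13^1*4729^1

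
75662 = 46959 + 28703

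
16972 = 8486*2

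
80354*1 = 80354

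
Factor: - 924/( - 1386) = 2^1* 3^ ( - 1 ) = 2/3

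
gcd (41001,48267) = 519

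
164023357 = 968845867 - 804822510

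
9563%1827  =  428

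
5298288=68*77916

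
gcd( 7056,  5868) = 36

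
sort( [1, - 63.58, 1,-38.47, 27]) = [ - 63.58 , - 38.47,1,1, 27]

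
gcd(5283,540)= 9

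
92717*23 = 2132491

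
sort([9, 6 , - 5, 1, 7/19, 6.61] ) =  [-5, 7/19,1,6, 6.61, 9]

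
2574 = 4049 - 1475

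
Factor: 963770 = 2^1* 5^1 * 96377^1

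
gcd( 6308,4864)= 76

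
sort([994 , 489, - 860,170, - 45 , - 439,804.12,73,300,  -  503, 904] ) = [ - 860, - 503, - 439, - 45, 73, 170 , 300, 489, 804.12,904, 994]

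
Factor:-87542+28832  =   - 2^1*3^1*5^1*19^1*103^1  =  - 58710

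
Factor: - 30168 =-2^3*3^2*419^1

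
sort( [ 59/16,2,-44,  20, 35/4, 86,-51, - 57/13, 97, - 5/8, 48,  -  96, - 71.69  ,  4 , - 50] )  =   [ - 96, - 71.69, - 51, - 50,- 44,-57/13, - 5/8, 2, 59/16, 4,35/4, 20,48, 86, 97]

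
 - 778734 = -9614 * 81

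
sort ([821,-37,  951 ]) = [ - 37,  821, 951]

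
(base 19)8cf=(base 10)3131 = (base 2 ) 110000111011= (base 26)4gb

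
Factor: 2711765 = 5^1*7^1* 77479^1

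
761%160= 121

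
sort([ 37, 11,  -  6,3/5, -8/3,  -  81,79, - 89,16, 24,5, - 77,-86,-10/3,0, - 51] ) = [ - 89,-86, - 81,-77,-51, - 6, - 10/3, - 8/3,0  ,  3/5, 5,11,16, 24, 37,79]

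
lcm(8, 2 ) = 8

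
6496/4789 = 6496/4789 = 1.36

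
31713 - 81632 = - 49919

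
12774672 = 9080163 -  - 3694509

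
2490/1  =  2490 = 2490.00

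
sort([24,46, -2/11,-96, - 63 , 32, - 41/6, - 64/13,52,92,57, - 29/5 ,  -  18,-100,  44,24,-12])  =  [  -  100, - 96,- 63, - 18, - 12,-41/6,- 29/5 , - 64/13, - 2/11, 24, 24, 32  ,  44, 46,52,  57, 92]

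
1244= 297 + 947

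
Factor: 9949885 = 5^1 * 11^1*180907^1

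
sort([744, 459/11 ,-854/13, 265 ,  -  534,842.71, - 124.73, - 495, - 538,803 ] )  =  [  -  538, - 534, -495 ,-124.73,  -  854/13 , 459/11, 265,744,  803, 842.71 ]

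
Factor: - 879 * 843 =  - 740997 =-3^2*281^1*293^1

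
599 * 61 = 36539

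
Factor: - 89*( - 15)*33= 3^2*5^1*11^1 *89^1 = 44055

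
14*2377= 33278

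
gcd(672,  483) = 21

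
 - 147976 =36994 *( -4)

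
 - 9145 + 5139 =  - 4006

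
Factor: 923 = 13^1*71^1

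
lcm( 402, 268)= 804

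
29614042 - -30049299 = 59663341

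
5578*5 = 27890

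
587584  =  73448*8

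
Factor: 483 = 3^1 * 7^1*23^1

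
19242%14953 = 4289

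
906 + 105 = 1011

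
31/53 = 31/53 = 0.58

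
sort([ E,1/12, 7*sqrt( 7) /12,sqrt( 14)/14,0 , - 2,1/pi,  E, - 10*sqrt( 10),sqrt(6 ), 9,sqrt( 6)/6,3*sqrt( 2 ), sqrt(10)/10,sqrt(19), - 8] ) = [ - 10*sqrt( 10), - 8, - 2,0,1/12, sqrt( 14 )/14, sqrt( 10)/10 , 1/pi,  sqrt(6)/6, 7*sqrt( 7)/12,sqrt (6) , E, E,3 * sqrt( 2),sqrt( 19),9] 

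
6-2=4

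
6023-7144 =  - 1121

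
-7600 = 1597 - 9197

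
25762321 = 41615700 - 15853379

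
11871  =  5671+6200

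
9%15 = 9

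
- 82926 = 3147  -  86073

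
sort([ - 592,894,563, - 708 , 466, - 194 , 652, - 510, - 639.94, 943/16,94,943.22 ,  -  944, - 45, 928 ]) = [ - 944,-708, - 639.94, - 592, - 510, - 194, - 45,943/16,94, 466, 563,652 , 894, 928 , 943.22]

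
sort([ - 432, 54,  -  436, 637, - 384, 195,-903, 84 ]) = [ -903,-436,-432,  -  384, 54, 84, 195, 637] 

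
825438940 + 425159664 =1250598604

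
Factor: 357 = 3^1*7^1*17^1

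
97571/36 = 97571/36 = 2710.31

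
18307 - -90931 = 109238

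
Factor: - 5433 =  - 3^1*1811^1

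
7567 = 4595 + 2972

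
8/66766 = 4/33383=0.00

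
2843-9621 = -6778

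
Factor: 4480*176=2^11*5^1*7^1*11^1 = 788480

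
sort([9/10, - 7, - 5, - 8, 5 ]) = [  -  8,  -  7, - 5,9/10,  5]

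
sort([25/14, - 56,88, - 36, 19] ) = [ - 56, - 36, 25/14, 19,88]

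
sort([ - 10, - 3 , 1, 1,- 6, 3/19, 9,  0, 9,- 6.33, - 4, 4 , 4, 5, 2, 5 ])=[ - 10 , - 6.33, - 6, - 4,- 3, 0, 3/19, 1, 1,2,  4, 4, 5,5,9,9]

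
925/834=925/834 = 1.11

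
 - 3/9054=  - 1/3018 = - 0.00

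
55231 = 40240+14991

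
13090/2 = 6545 =6545.00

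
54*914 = 49356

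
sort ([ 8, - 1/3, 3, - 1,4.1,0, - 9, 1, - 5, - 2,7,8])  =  [ - 9, - 5, - 2, - 1, - 1/3,0,1,  3, 4.1,7,8,  8] 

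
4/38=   2/19 =0.11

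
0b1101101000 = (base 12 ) 608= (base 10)872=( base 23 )1el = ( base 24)1c8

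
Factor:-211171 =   -  47^1*4493^1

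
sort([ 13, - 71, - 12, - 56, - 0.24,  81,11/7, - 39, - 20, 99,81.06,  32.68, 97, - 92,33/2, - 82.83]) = [ - 92, - 82.83, - 71, - 56, - 39, - 20, - 12, - 0.24,11/7,13, 33/2,32.68,  81 , 81.06,97,99]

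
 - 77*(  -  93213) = 7177401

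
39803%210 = 113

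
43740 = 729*60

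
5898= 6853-955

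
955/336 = 2 + 283/336 = 2.84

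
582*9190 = 5348580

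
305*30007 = 9152135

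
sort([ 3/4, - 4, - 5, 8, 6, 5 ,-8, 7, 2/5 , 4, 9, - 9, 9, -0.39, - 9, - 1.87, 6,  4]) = [ - 9,  -  9,  -  8, - 5, - 4, - 1.87,- 0.39,2/5, 3/4,  4, 4, 5,6, 6, 7, 8, 9,9]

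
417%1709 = 417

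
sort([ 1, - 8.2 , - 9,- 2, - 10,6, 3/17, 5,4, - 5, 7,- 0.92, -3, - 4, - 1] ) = [ - 10, - 9, - 8.2, - 5, - 4, - 3, - 2, - 1, - 0.92, 3/17,1,4, 5,6,  7 ] 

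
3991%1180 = 451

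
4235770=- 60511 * ( - 70 ) 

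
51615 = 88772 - 37157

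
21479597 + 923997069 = 945476666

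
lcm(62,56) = 1736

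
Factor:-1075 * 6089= - 6545675 = - 5^2*43^1*6089^1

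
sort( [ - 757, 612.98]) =[ - 757, 612.98] 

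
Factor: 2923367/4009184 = 2^( -5 )*125287^( - 1)*2923367^1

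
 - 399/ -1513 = 399/1513 = 0.26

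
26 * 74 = 1924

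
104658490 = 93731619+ 10926871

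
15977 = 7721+8256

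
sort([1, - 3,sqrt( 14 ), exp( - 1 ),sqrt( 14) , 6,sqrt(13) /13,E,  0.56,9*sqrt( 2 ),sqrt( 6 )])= [ - 3,sqrt( 13)/13,  exp( - 1),0.56,1,sqrt( 6), E,  sqrt(14), sqrt( 14), 6, 9*sqrt (2)]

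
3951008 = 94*42032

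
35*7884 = 275940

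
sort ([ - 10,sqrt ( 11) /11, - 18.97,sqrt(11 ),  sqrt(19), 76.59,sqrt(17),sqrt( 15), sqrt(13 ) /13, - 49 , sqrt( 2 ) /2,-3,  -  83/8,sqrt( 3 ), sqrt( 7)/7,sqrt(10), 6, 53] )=[ - 49, - 18.97, - 83/8, - 10,  -  3,sqrt(13)/13,sqrt(11 ) /11,sqrt( 7)/7 , sqrt( 2)/2,  sqrt(3),sqrt( 10),sqrt(11 ),sqrt (15),sqrt ( 17), sqrt(19 ),6,53,76.59]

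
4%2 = 0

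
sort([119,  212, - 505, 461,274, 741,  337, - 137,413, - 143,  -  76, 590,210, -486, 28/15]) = [ - 505,-486,- 143,-137, -76, 28/15, 119, 210, 212, 274, 337, 413,  461,590,741] 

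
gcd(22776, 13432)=584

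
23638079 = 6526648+17111431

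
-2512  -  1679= - 4191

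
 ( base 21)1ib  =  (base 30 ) RK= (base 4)30332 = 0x33e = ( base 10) 830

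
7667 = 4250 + 3417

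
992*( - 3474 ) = - 3446208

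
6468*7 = 45276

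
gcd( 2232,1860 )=372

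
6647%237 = 11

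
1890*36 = 68040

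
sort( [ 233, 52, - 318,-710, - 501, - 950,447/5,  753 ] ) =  [ - 950, - 710, - 501, - 318,52,  447/5,  233, 753]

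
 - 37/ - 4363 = 37/4363 = 0.01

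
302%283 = 19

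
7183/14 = 7183/14 = 513.07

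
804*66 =53064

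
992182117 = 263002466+729179651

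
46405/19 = 2442+ 7/19=   2442.37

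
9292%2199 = 496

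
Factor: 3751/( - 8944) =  - 2^( - 4) * 11^2*13^( - 1)*  31^1*43^( - 1) 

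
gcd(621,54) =27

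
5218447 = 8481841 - 3263394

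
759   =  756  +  3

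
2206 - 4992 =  - 2786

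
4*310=1240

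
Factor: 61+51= 112 =2^4*7^1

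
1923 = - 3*( - 641)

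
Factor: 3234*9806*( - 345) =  - 10940848380= -2^2*3^2*5^1*7^2*11^1*23^1*4903^1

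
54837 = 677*81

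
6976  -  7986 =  - 1010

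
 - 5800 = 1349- 7149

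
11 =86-75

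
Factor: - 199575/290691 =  - 5^2 * 887^1 * 32299^ ( - 1) = -  22175/32299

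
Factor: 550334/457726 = 79^( - 1)*2897^( - 1)*275167^1 = 275167/228863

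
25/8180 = 5/1636= 0.00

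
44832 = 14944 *3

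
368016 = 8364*44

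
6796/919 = 7 + 363/919= 7.39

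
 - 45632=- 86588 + 40956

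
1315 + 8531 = 9846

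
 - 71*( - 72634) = 5157014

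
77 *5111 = 393547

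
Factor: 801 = 3^2*89^1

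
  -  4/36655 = - 1 + 36651/36655= -0.00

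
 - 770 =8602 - 9372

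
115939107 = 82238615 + 33700492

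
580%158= 106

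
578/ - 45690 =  -1 + 22556/22845 = - 0.01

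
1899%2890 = 1899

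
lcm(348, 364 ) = 31668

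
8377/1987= 8377/1987 =4.22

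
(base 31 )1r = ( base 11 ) 53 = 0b111010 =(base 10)58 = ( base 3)2011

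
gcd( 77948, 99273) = 1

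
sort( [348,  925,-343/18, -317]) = [ - 317, - 343/18,348, 925]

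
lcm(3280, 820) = 3280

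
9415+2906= 12321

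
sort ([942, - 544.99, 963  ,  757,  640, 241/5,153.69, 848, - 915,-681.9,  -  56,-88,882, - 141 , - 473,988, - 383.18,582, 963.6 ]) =[- 915, - 681.9,-544.99, -473, - 383.18 ,- 141, - 88, - 56,241/5,153.69 , 582,640 , 757,848, 882, 942,963,963.6, 988 ] 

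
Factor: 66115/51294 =2^(  -  1)*3^( - 1)*5^1*7^1*83^(  -  1 )* 103^( -1)*1889^1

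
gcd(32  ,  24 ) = 8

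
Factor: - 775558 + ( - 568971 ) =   -  47^1*28607^1  =  - 1344529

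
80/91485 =16/18297  =  0.00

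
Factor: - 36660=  - 2^2 * 3^1 * 5^1* 13^1 * 47^1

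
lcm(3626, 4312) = 159544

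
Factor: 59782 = 2^1*71^1* 421^1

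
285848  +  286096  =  571944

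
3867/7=3867/7  =  552.43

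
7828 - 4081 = 3747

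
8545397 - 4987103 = 3558294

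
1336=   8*167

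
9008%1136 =1056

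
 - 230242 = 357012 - 587254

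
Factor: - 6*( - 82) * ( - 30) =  - 14760 = - 2^3 * 3^2 * 5^1 * 41^1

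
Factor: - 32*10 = -2^6*5^1 = - 320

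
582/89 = 582/89 = 6.54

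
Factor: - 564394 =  - 2^1 * 59^1 * 4783^1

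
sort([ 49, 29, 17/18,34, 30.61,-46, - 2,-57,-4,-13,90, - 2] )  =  [ - 57, - 46, - 13,-4,-2,-2, 17/18, 29, 30.61, 34,49,90 ]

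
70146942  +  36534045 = 106680987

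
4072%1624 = 824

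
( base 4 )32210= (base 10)932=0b1110100100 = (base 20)26c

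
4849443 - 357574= 4491869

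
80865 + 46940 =127805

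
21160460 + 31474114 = 52634574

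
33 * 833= 27489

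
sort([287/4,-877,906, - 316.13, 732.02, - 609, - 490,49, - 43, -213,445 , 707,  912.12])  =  [ - 877, - 609, - 490, - 316.13, - 213,-43,49,287/4,445, 707,732.02,906 , 912.12] 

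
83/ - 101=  - 83/101 = - 0.82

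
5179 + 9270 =14449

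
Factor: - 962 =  - 2^1*13^1*37^1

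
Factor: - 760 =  - 2^3 *5^1*19^1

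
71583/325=220 + 83/325 = 220.26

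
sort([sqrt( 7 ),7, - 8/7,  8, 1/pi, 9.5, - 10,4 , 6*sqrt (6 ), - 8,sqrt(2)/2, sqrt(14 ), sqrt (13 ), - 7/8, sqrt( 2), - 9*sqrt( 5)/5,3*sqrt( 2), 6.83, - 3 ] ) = [ - 10, - 8, - 9 * sqrt( 5)/5, - 3,  -  8/7, - 7/8,1/pi,sqrt( 2) /2,sqrt( 2), sqrt( 7 ), sqrt( 13),sqrt( 14), 4, 3*sqrt( 2 ), 6.83, 7, 8, 9.5, 6*sqrt( 6) ] 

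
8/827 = 8/827 = 0.01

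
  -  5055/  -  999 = 5+20/333 = 5.06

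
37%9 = 1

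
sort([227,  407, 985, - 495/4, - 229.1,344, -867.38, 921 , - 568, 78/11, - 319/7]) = [  -  867.38, - 568, - 229.1,-495/4,- 319/7,78/11,227,344, 407, 921,985 ]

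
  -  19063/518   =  -19063/518  =  -36.80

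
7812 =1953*4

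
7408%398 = 244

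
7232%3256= 720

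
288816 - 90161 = 198655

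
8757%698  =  381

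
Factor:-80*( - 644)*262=13498240 = 2^7*5^1*7^1 * 23^1*131^1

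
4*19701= 78804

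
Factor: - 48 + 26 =-2^1*11^1 = - 22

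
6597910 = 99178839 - 92580929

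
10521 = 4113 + 6408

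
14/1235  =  14/1235=0.01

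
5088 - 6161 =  - 1073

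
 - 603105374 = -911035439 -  - 307930065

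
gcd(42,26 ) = 2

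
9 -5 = 4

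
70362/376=35181/188 = 187.13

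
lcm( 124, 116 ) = 3596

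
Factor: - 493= - 17^1*29^1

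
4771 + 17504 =22275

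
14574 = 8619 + 5955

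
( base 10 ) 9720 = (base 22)k1i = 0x25f8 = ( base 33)8UI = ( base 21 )110i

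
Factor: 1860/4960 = 2^ (-3)*3^1  =  3/8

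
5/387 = 5/387 = 0.01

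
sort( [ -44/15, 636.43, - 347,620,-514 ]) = [ - 514, - 347,- 44/15,620 , 636.43 ]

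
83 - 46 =37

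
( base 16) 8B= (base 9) 164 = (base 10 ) 139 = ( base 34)43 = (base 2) 10001011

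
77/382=77/382=0.20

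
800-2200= - 1400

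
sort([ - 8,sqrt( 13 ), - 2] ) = [ - 8, - 2,sqrt( 13 )] 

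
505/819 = 505/819 = 0.62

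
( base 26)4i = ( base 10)122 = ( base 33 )3n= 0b1111010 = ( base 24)52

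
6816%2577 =1662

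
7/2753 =7/2753 = 0.00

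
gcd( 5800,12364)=4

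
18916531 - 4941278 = 13975253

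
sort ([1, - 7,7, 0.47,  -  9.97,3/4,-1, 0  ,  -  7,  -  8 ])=[ - 9.97, - 8,  -  7, - 7,  -  1,0, 0.47,3/4,  1 , 7 ] 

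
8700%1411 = 234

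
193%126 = 67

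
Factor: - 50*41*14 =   -  28700= - 2^2*5^2*7^1 * 41^1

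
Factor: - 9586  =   - 2^1*4793^1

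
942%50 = 42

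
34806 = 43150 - 8344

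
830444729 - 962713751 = - 132269022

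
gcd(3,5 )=1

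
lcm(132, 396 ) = 396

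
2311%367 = 109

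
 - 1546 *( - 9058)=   14003668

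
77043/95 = 77043/95 = 810.98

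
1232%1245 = 1232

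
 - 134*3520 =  - 471680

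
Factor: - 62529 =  - 3^1*19^1* 1097^1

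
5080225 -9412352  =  -4332127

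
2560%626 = 56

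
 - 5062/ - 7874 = 2531/3937 = 0.64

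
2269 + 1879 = 4148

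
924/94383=308/31461= 0.01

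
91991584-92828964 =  - 837380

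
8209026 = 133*61722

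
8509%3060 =2389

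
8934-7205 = 1729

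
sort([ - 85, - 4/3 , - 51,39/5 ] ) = [ - 85, - 51, - 4/3, 39/5 ]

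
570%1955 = 570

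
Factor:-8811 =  - 3^2*11^1*89^1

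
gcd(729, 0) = 729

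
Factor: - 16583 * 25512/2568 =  - 17627729/107 = - 7^1*23^1 *103^1*107^ ( - 1 )*1063^1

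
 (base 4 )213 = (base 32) 17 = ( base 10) 39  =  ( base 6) 103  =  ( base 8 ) 47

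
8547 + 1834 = 10381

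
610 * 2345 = 1430450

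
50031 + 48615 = 98646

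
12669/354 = 4223/118 =35.79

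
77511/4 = 77511/4 = 19377.75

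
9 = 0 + 9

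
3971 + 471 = 4442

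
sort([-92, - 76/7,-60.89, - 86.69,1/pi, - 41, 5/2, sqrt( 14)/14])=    [ - 92, - 86.69, - 60.89, - 41,  -  76/7,sqrt( 14 )/14,1/pi , 5/2 ]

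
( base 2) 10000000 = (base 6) 332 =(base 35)3N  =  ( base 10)128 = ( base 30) 48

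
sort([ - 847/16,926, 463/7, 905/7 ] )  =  [-847/16, 463/7,905/7, 926 ]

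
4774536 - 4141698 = 632838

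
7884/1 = 7884 = 7884.00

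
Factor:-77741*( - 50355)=3914648055= 3^3*5^1*17^2*269^1*373^1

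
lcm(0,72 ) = 0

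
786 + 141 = 927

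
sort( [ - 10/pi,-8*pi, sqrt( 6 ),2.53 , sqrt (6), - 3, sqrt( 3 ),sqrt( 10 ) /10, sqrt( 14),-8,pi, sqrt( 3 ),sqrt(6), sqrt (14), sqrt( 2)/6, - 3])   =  [ - 8*pi, - 8, - 10/pi,-3, -3, sqrt( 2)/6, sqrt( 10 )/10, sqrt(3),sqrt( 3 ),sqrt(6), sqrt( 6 ), sqrt( 6 ) , 2.53, pi,sqrt(14), sqrt( 14)]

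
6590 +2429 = 9019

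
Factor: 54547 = 54547^1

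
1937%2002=1937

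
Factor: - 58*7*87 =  - 2^1*3^1*7^1*29^2 = - 35322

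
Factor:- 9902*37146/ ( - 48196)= 91954923/12049 = 3^1*41^1*151^1*4951^1*12049^(-1)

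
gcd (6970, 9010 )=170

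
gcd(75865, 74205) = 5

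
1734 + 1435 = 3169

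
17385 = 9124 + 8261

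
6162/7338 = 1027/1223 = 0.84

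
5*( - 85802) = - 429010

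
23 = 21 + 2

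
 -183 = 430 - 613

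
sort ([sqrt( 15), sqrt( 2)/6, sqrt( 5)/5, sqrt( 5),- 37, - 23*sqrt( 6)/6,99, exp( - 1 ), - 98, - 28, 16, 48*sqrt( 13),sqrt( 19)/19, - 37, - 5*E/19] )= [- 98, - 37, - 37,-28, - 23*sqrt (6)/6,-5*E/19 , sqrt(19 ) /19, sqrt( 2) /6,exp (-1), sqrt( 5)/5,sqrt( 5),sqrt( 15 ), 16 , 99,48*sqrt( 13)] 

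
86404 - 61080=25324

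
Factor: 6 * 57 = 2^1*3^2 * 19^1 = 342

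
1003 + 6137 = 7140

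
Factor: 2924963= 2924963^1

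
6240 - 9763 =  - 3523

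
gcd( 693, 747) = 9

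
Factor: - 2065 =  - 5^1*7^1*59^1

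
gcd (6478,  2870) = 82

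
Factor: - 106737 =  - 3^1*47^1 * 757^1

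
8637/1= 8637  =  8637.00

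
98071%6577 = 5993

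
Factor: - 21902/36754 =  - 233/391 = - 17^ (-1)*23^( - 1)*233^1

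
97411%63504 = 33907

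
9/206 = 9/206 = 0.04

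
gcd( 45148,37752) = 4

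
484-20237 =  - 19753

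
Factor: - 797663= - 23^1*79^1*439^1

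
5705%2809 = 87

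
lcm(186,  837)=1674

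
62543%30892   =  759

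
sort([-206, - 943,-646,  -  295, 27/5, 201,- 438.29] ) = [-943, - 646, - 438.29,-295,-206,27/5 , 201]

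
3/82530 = 1/27510=0.00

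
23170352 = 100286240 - 77115888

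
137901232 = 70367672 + 67533560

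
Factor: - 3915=  -  3^3*5^1 * 29^1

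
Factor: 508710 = 2^1*3^1*5^1*31^1* 547^1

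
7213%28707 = 7213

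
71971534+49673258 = 121644792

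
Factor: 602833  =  7^1*11^1*7829^1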